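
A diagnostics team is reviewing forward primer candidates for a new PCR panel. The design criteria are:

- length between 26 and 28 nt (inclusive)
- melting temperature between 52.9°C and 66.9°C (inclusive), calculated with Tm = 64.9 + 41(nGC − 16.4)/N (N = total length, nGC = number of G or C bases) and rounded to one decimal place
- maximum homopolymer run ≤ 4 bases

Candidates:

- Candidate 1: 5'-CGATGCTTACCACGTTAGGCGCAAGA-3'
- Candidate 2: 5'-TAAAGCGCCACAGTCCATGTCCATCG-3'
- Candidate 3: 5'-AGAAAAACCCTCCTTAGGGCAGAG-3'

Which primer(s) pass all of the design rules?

Candidate 1 (26 nt, A=7 T=5 G=7 C=7): length 26 ✓; Tm = 64.9 + 41·(14 − 16.4)/26 = 61.1°C ✓; longest run = 2 ✓ — passes.
Candidate 2 (26 nt, A=7 T=5 G=5 C=9): length 26 ✓; Tm = 64.9 + 41·(14 − 16.4)/26 = 61.1°C ✓; longest run = 3 ✓ — passes.
Candidate 3 (24 nt, A=9 T=3 G=6 C=6): length 24, outside 26–28 ✗; Tm = 64.9 + 41·(12 − 16.4)/24 = 57.4°C ✓; longest run = 5, exceeds 4 ✗ — fails.

Candidate 1 and Candidate 2.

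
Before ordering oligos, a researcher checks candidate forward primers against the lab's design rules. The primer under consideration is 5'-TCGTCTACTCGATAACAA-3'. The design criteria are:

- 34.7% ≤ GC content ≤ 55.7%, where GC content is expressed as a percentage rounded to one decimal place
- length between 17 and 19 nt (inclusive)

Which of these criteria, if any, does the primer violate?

Meets all criteria.

Base counts: A=6, T=5, G=2, C=5 (length 18).
GC content: GC 7/18 = 38.9% ✓
length: length 18 ✓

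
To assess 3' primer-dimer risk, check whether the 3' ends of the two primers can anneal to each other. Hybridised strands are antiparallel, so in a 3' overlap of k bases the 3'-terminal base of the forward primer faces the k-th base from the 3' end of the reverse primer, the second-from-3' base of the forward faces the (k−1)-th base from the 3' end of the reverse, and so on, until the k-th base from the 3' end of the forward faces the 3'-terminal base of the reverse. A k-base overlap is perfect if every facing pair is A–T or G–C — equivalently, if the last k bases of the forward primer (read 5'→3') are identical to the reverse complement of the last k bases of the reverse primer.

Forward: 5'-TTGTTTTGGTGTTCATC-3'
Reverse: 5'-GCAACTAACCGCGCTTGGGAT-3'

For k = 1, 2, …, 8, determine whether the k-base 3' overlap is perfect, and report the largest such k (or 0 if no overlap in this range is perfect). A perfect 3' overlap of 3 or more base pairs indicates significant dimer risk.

Last 8 bases (5'→3') — forward …TGTTCATC, reverse …CTTGGGAT.
Reverse complement of the reverse primer's last 8 bases: ATCCCAAG; its first k bases are the reverse complement of the reverse primer's last k bases, so a perfect k-base overlap needs the forward primer's last k bases to equal them.
Comparing (forward last k vs required): k=1: C vs A ✗; k=2: TC vs AT ✗; k=3: ATC vs ATC ✓; k=4: CATC vs ATCC ✗; k=5: TCATC vs ATCCC ✗; k=6: TTCATC vs ATCCCA ✗; k=7: GTTCATC vs ATCCCAA ✗; k=8: TGTTCATC vs ATCCCAAG ✗.
Only k = 3 is perfect, so the longest perfect 3' overlap is 3.

Longest perfect overlap: 3 complementary base pairs; significant dimer risk (threshold 3).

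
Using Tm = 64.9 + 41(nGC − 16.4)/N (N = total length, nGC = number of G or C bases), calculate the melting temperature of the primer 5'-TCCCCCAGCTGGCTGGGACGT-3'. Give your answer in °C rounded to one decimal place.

62.2°C

Base counts: A=2, T=4, G=7, C=8; G+C = 15, N = 21.
Tm = 64.9 + 41·(15 − 16.4)/21 = 64.9 + -57.40/21 = 62.2°C.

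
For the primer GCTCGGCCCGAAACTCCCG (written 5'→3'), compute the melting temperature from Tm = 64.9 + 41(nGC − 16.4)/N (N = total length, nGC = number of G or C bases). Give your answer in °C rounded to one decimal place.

59.7°C

Base counts: A=3, T=2, G=5, C=9; G+C = 14, N = 19.
Tm = 64.9 + 41·(14 − 16.4)/19 = 64.9 + -98.40/19 = 59.7°C.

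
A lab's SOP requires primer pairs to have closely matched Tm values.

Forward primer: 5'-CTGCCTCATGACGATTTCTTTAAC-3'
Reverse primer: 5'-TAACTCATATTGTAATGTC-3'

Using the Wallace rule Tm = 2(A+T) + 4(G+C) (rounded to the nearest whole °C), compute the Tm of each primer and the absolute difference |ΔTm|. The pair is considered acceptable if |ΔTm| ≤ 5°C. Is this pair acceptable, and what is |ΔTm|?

|ΔTm| = 20°C; the pair is not acceptable.

Forward: A=5 T=9 G=3 C=7 → Tm = 2·14 + 4·10 = 68°C.
Reverse: A=6 T=8 G=2 C=3 → Tm = 2·14 + 4·5 = 48°C.
|ΔTm| = |68 − 48| = 20°C, > 5°C.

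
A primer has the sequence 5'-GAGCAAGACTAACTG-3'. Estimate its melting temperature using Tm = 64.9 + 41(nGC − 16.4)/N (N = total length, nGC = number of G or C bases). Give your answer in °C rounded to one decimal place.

Base counts: A=6, T=2, G=4, C=3; G+C = 7, N = 15.
Tm = 64.9 + 41·(7 − 16.4)/15 = 64.9 + -385.40/15 = 39.2°C.

39.2°C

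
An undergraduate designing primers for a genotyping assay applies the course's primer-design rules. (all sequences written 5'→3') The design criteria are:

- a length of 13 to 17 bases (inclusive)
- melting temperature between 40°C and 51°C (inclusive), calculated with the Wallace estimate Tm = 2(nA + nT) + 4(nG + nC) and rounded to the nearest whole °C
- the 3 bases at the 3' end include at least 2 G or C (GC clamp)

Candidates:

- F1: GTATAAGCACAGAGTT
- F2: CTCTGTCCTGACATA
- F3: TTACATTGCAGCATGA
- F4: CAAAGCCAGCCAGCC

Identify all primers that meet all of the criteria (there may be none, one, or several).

F4 only.

F1 (16 nt, A=6 T=4 G=4 C=2): length 16 ✓; Tm = 2·10 + 4·6 = 44°C ✓; 3' end GTT has 1 G/C, need ≥2 ✗ — fails.
F2 (15 nt, A=3 T=5 G=2 C=5): length 15 ✓; Tm = 2·8 + 4·7 = 44°C ✓; 3' end ATA has 0 G/C, need ≥2 ✗ — fails.
F3 (16 nt, A=5 T=5 G=3 C=3): length 16 ✓; Tm = 2·10 + 4·6 = 44°C ✓; 3' end TGA has 1 G/C, need ≥2 ✗ — fails.
F4 (15 nt, A=5 T=0 G=3 C=7): length 15 ✓; Tm = 2·5 + 4·10 = 50°C ✓; 3' end GCC has 3 G/C ✓ — passes.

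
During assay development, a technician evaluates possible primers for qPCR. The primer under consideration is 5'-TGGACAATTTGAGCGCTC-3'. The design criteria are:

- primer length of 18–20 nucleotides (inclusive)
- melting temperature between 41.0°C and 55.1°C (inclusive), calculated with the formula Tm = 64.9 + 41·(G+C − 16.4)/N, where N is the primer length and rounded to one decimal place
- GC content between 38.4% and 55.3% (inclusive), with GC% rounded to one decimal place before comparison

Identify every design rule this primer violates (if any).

Meets all criteria.

Base counts: A=4, T=5, G=5, C=4 (length 18).
length: length 18 ✓
Tm: Tm = 64.9 + 41·(9 − 16.4)/18 = 48.0°C ✓
GC content: GC 9/18 = 50.0% ✓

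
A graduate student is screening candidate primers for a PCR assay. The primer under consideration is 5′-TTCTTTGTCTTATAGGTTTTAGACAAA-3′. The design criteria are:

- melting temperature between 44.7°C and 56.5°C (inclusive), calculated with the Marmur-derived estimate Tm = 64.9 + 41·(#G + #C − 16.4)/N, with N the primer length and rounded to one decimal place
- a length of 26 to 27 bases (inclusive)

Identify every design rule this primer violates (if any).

Meets all criteria.

Base counts: A=7, T=13, G=4, C=3 (length 27).
Tm: Tm = 64.9 + 41·(7 − 16.4)/27 = 50.6°C ✓
length: length 27 ✓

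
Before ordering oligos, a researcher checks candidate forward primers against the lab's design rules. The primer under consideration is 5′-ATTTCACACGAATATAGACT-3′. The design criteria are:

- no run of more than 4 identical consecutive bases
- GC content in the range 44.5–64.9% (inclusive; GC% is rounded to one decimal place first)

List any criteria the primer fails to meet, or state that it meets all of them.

Base counts: A=8, T=6, G=2, C=4 (length 20).
homopolymer run: longest run = 3 ✓
GC content: GC 6/20 = 30.0%, outside 44.5–64.9% ✗

Fails: GC content.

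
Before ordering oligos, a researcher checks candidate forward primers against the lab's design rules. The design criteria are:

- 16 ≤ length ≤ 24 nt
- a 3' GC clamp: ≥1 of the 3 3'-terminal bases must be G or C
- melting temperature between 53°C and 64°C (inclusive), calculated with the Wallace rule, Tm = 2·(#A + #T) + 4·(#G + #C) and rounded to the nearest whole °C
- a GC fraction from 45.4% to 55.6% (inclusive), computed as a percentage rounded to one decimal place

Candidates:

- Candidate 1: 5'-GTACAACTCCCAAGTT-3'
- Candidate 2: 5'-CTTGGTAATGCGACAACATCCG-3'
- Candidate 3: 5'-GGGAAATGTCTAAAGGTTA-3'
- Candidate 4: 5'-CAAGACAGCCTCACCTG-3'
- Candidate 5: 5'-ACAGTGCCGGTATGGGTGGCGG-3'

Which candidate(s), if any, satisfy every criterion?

None of the candidates satisfy all criteria.

Candidate 1 (16 nt, A=5 T=4 G=2 C=5): length 16 ✓; 3' end GTT has 1 G/C ✓; Tm = 2·9 + 4·7 = 46°C, outside 53–64°C ✗; GC 7/16 = 43.8%, outside 45.4–55.6% ✗ — fails.
Candidate 2 (22 nt, A=6 T=5 G=5 C=6): length 22 ✓; 3' end CCG has 3 G/C ✓; Tm = 2·11 + 4·11 = 66°C, outside 53–64°C ✗; GC 11/22 = 50.0% ✓ — fails.
Candidate 3 (19 nt, A=7 T=5 G=6 C=1): length 19 ✓; 3' end TTA has 0 G/C, need ≥1 ✗; Tm = 2·12 + 4·7 = 52°C, outside 53–64°C ✗; GC 7/19 = 36.8%, outside 45.4–55.6% ✗ — fails.
Candidate 4 (17 nt, A=5 T=2 G=3 C=7): length 17 ✓; 3' end CTG has 2 G/C ✓; Tm = 2·7 + 4·10 = 54°C ✓; GC 10/17 = 58.8%, outside 45.4–55.6% ✗ — fails.
Candidate 5 (22 nt, A=3 T=4 G=11 C=4): length 22 ✓; 3' end CGG has 3 G/C ✓; Tm = 2·7 + 4·15 = 74°C, outside 53–64°C ✗; GC 15/22 = 68.2%, outside 45.4–55.6% ✗ — fails.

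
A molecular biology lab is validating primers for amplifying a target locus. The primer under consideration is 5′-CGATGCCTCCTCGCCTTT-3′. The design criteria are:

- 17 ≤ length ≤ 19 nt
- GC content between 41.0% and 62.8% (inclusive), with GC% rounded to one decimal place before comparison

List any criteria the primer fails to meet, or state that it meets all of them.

Base counts: A=1, T=6, G=3, C=8 (length 18).
length: length 18 ✓
GC content: GC 11/18 = 61.1% ✓

Meets all criteria.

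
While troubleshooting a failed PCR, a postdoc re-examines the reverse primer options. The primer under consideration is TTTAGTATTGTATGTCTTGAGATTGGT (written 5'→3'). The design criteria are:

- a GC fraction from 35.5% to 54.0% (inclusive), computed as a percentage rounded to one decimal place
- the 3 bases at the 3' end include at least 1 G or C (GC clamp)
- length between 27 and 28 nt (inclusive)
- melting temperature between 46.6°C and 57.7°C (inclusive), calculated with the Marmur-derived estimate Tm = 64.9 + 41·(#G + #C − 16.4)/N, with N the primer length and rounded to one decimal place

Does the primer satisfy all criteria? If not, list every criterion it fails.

Base counts: A=5, T=14, G=7, C=1 (length 27).
GC content: GC 8/27 = 29.6%, outside 35.5–54.0% ✗
GC clamp: 3' end GGT has 2 G/C ✓
length: length 27 ✓
Tm: Tm = 64.9 + 41·(8 − 16.4)/27 = 52.1°C ✓

Fails: GC content.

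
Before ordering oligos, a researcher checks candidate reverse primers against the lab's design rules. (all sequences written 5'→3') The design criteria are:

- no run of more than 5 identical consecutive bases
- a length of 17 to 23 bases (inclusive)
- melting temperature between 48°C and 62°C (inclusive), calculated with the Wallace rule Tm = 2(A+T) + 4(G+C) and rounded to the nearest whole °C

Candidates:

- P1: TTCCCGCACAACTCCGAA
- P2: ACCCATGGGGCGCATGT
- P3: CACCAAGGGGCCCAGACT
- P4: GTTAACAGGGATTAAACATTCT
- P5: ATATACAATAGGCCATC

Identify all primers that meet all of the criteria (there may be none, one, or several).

P1 (18 nt, A=5 T=3 G=2 C=8): longest run = 3 ✓; length 18 ✓; Tm = 2·8 + 4·10 = 56°C ✓ — passes.
P2 (17 nt, A=3 T=3 G=6 C=5): longest run = 4 ✓; length 17 ✓; Tm = 2·6 + 4·11 = 56°C ✓ — passes.
P3 (18 nt, A=5 T=1 G=5 C=7): longest run = 4 ✓; length 18 ✓; Tm = 2·6 + 4·12 = 60°C ✓ — passes.
P4 (22 nt, A=8 T=7 G=4 C=3): longest run = 3 ✓; length 22 ✓; Tm = 2·15 + 4·7 = 58°C ✓ — passes.
P5 (17 nt, A=7 T=4 G=2 C=4): longest run = 2 ✓; length 17 ✓; Tm = 2·11 + 4·6 = 46°C, outside 48–62°C ✗ — fails.

P1, P2, P3 and P4.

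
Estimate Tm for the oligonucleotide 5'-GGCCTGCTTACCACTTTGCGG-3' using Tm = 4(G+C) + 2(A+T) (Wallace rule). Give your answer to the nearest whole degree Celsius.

68°C

Base counts: A=2, T=6, G=6, C=7 (length 21).
Tm = 2·(2+6) + 4·(6+7) = 2·8 + 4·13 = 16 + 52 = 68°C.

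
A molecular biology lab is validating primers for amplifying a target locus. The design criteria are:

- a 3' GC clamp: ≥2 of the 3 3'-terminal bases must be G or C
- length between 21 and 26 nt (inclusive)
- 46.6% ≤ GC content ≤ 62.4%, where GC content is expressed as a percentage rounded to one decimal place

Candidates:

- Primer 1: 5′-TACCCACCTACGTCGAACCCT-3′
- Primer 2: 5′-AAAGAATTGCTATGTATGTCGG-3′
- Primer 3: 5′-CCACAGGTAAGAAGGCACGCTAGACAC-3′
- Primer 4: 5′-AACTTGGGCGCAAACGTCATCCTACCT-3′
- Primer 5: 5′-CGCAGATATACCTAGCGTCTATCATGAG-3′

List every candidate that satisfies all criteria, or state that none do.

Primer 1 only.

Primer 1 (21 nt, A=5 T=4 G=2 C=10): 3' end CCT has 2 G/C ✓; length 21 ✓; GC 12/21 = 57.1% ✓ — passes.
Primer 2 (22 nt, A=7 T=7 G=6 C=2): 3' end CGG has 3 G/C ✓; length 22 ✓; GC 8/22 = 36.4%, outside 46.6–62.4% ✗ — fails.
Primer 3 (27 nt, A=10 T=2 G=7 C=8): 3' end CAC has 2 G/C ✓; length 27, outside 21–26 ✗; GC 15/27 = 55.6% ✓ — fails.
Primer 4 (27 nt, A=7 T=6 G=5 C=9): 3' end CCT has 2 G/C ✓; length 27, outside 21–26 ✗; GC 14/27 = 51.9% ✓ — fails.
Primer 5 (28 nt, A=8 T=7 G=6 C=7): 3' end GAG has 2 G/C ✓; length 28, outside 21–26 ✗; GC 13/28 = 46.4%, outside 46.6–62.4% ✗ — fails.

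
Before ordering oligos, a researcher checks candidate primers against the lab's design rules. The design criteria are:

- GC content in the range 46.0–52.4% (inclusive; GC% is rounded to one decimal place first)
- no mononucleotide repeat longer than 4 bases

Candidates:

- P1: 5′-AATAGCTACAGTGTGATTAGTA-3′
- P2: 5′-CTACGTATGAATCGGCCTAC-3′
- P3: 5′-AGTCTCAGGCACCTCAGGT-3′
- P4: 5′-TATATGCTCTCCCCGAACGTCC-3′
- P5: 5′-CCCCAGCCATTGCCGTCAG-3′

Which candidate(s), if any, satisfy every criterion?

P1 (22 nt, A=8 T=7 G=5 C=2): GC 7/22 = 31.8%, outside 46.0–52.4% ✗; longest run = 2 ✓ — fails.
P2 (20 nt, A=5 T=5 G=4 C=6): GC 10/20 = 50.0% ✓; longest run = 2 ✓ — passes.
P3 (19 nt, A=4 T=4 G=5 C=6): GC 11/19 = 57.9%, outside 46.0–52.4% ✗; longest run = 2 ✓ — fails.
P4 (22 nt, A=4 T=6 G=3 C=9): GC 12/22 = 54.5%, outside 46.0–52.4% ✗; longest run = 4 ✓ — fails.
P5 (19 nt, A=3 T=3 G=4 C=9): GC 13/19 = 68.4%, outside 46.0–52.4% ✗; longest run = 4 ✓ — fails.

P2 only.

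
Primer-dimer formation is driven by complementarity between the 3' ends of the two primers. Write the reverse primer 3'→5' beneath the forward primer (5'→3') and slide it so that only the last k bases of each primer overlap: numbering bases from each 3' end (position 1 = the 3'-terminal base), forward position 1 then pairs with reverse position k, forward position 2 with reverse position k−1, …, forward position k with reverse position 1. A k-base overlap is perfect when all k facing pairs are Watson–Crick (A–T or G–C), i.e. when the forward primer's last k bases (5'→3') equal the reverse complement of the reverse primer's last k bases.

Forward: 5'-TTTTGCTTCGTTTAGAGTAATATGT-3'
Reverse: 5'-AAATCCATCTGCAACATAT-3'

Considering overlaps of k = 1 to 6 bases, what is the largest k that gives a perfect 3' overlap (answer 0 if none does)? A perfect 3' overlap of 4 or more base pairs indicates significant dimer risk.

Longest perfect overlap: 6 complementary base pairs; significant dimer risk (threshold 4).

Last 6 bases (5'→3') — forward …ATATGT, reverse …ACATAT.
Reverse complement of the reverse primer's last 6 bases: ATATGT; its first k bases are the reverse complement of the reverse primer's last k bases, so a perfect k-base overlap needs the forward primer's last k bases to equal them.
Comparing (forward last k vs required): k=1: T vs A ✗; k=2: GT vs AT ✗; k=3: TGT vs ATA ✗; k=4: ATGT vs ATAT ✗; k=5: TATGT vs ATATG ✗; k=6: ATATGT vs ATATGT ✓.
Only k = 6 is perfect, so the longest perfect 3' overlap is 6.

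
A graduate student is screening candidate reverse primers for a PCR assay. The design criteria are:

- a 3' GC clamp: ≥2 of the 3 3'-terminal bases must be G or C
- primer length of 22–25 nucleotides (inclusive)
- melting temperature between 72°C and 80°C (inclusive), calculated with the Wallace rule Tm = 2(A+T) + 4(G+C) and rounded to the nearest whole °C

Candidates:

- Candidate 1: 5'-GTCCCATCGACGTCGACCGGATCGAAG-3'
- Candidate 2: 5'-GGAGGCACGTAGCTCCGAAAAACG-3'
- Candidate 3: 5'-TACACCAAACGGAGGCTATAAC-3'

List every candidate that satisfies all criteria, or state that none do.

Candidate 1 (27 nt, A=6 T=4 G=8 C=9): 3' end AAG has 1 G/C, need ≥2 ✗; length 27, outside 22–25 ✗; Tm = 2·10 + 4·17 = 88°C, outside 72–80°C ✗ — fails.
Candidate 2 (24 nt, A=8 T=2 G=8 C=6): 3' end ACG has 2 G/C ✓; length 24 ✓; Tm = 2·10 + 4·14 = 76°C ✓ — passes.
Candidate 3 (22 nt, A=9 T=3 G=4 C=6): 3' end AAC has 1 G/C, need ≥2 ✗; length 22 ✓; Tm = 2·12 + 4·10 = 64°C, outside 72–80°C ✗ — fails.

Candidate 2 only.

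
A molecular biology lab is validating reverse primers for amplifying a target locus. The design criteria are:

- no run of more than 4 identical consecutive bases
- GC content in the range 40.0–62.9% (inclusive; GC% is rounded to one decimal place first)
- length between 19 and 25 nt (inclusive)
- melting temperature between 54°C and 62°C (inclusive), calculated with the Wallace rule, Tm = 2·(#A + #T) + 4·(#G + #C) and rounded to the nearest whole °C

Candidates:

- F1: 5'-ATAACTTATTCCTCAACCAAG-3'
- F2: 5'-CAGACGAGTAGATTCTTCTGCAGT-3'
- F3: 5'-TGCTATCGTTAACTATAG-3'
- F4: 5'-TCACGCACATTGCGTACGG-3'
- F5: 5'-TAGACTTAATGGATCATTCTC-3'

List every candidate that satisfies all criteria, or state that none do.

F1 (21 nt, A=8 T=6 G=1 C=6): longest run = 2 ✓; GC 7/21 = 33.3%, outside 40.0–62.9% ✗; length 21 ✓; Tm = 2·14 + 4·7 = 56°C ✓ — fails.
F2 (24 nt, A=6 T=7 G=6 C=5): longest run = 2 ✓; GC 11/24 = 45.8% ✓; length 24 ✓; Tm = 2·13 + 4·11 = 70°C, outside 54–62°C ✗ — fails.
F3 (18 nt, A=5 T=7 G=3 C=3): longest run = 2 ✓; GC 6/18 = 33.3%, outside 40.0–62.9% ✗; length 18, outside 19–25 ✗; Tm = 2·12 + 4·6 = 48°C, outside 54–62°C ✗ — fails.
F4 (19 nt, A=4 T=4 G=5 C=6): longest run = 2 ✓; GC 11/19 = 57.9% ✓; length 19 ✓; Tm = 2·8 + 4·11 = 60°C ✓ — passes.
F5 (21 nt, A=6 T=8 G=3 C=4): longest run = 2 ✓; GC 7/21 = 33.3%, outside 40.0–62.9% ✗; length 21 ✓; Tm = 2·14 + 4·7 = 56°C ✓ — fails.

F4 only.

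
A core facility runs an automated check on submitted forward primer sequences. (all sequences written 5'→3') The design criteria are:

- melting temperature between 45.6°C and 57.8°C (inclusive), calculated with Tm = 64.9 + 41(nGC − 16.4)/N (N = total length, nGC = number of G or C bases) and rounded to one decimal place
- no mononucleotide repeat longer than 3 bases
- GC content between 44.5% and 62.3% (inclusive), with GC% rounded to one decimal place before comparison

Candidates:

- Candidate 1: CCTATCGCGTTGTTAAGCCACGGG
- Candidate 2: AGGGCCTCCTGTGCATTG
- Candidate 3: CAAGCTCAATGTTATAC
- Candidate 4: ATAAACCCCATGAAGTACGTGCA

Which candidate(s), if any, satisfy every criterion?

Candidate 1 (24 nt, A=4 T=6 G=7 C=7): Tm = 64.9 + 41·(14 − 16.4)/24 = 60.8°C, outside 45.6–57.8°C ✗; longest run = 3 ✓; GC 14/24 = 58.3% ✓ — fails.
Candidate 2 (18 nt, A=2 T=5 G=6 C=5): Tm = 64.9 + 41·(11 − 16.4)/18 = 52.6°C ✓; longest run = 3 ✓; GC 11/18 = 61.1% ✓ — passes.
Candidate 3 (17 nt, A=6 T=5 G=2 C=4): Tm = 64.9 + 41·(6 − 16.4)/17 = 39.8°C, outside 45.6–57.8°C ✗; longest run = 2 ✓; GC 6/17 = 35.3%, outside 44.5–62.3% ✗ — fails.
Candidate 4 (23 nt, A=9 T=4 G=4 C=6): Tm = 64.9 + 41·(10 − 16.4)/23 = 53.5°C ✓; longest run = 4, exceeds 3 ✗; GC 10/23 = 43.5%, outside 44.5–62.3% ✗ — fails.

Candidate 2 only.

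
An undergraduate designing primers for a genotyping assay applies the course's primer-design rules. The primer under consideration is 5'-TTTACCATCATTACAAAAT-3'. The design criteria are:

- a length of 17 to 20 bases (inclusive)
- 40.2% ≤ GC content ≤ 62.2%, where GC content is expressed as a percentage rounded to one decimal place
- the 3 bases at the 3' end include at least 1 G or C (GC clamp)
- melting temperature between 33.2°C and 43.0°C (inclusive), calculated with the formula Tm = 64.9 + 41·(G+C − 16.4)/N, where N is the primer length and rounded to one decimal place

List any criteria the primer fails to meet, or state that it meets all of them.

Base counts: A=8, T=7, G=0, C=4 (length 19).
length: length 19 ✓
GC content: GC 4/19 = 21.1%, outside 40.2–62.2% ✗
GC clamp: 3' end AAT has 0 G/C, need ≥1 ✗
Tm: Tm = 64.9 + 41·(4 − 16.4)/19 = 38.1°C ✓

Fails: GC content, GC clamp.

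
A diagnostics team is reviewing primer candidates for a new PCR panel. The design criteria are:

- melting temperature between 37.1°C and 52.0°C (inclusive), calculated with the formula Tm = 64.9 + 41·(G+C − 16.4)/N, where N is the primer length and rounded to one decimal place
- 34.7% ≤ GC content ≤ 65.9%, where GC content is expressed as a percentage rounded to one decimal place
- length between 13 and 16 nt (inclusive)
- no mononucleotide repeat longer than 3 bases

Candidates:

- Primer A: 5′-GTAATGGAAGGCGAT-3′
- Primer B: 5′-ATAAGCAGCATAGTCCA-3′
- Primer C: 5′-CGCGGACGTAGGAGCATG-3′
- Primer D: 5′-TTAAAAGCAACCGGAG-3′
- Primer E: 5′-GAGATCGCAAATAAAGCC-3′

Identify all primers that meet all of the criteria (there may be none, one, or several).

Primer A (15 nt, A=5 T=3 G=6 C=1): Tm = 64.9 + 41·(7 − 16.4)/15 = 39.2°C ✓; GC 7/15 = 46.7% ✓; length 15 ✓; longest run = 2 ✓ — passes.
Primer B (17 nt, A=7 T=3 G=3 C=4): Tm = 64.9 + 41·(7 − 16.4)/17 = 42.2°C ✓; GC 7/17 = 41.2% ✓; length 17, outside 13–16 ✗; longest run = 2 ✓ — fails.
Primer C (18 nt, A=4 T=2 G=8 C=4): Tm = 64.9 + 41·(12 − 16.4)/18 = 54.9°C, outside 37.1–52.0°C ✗; GC 12/18 = 66.7%, outside 34.7–65.9% ✗; length 18, outside 13–16 ✗; longest run = 2 ✓ — fails.
Primer D (16 nt, A=7 T=2 G=4 C=3): Tm = 64.9 + 41·(7 − 16.4)/16 = 40.8°C ✓; GC 7/16 = 43.8% ✓; length 16 ✓; longest run = 4, exceeds 3 ✗ — fails.
Primer E (18 nt, A=8 T=2 G=4 C=4): Tm = 64.9 + 41·(8 − 16.4)/18 = 45.8°C ✓; GC 8/18 = 44.4% ✓; length 18, outside 13–16 ✗; longest run = 3 ✓ — fails.

Primer A only.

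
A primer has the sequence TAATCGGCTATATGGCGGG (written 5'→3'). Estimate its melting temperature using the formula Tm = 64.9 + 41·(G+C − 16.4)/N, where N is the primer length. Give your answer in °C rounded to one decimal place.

Base counts: A=4, T=5, G=7, C=3; G+C = 10, N = 19.
Tm = 64.9 + 41·(10 − 16.4)/19 = 64.9 + -262.40/19 = 51.1°C.

51.1°C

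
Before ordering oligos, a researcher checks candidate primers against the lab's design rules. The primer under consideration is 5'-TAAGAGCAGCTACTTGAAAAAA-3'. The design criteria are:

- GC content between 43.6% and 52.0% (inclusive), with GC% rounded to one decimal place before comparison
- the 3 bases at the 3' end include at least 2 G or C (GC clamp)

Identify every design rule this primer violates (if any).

Base counts: A=11, T=4, G=4, C=3 (length 22).
GC content: GC 7/22 = 31.8%, outside 43.6–52.0% ✗
GC clamp: 3' end AAA has 0 G/C, need ≥2 ✗

Fails: GC content, GC clamp.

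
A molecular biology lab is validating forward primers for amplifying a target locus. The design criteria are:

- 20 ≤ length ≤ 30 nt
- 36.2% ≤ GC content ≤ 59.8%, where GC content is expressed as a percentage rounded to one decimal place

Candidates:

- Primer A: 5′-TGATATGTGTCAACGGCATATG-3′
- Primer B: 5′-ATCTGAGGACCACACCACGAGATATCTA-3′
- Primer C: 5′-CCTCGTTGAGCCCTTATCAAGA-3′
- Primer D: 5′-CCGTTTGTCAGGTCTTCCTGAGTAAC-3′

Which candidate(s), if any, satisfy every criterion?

Primer A, Primer B, Primer C and Primer D.

Primer A (22 nt, A=6 T=7 G=6 C=3): length 22 ✓; GC 9/22 = 40.9% ✓ — passes.
Primer B (28 nt, A=10 T=5 G=5 C=8): length 28 ✓; GC 13/28 = 46.4% ✓ — passes.
Primer C (22 nt, A=5 T=6 G=4 C=7): length 22 ✓; GC 11/22 = 50.0% ✓ — passes.
Primer D (26 nt, A=4 T=9 G=6 C=7): length 26 ✓; GC 13/26 = 50.0% ✓ — passes.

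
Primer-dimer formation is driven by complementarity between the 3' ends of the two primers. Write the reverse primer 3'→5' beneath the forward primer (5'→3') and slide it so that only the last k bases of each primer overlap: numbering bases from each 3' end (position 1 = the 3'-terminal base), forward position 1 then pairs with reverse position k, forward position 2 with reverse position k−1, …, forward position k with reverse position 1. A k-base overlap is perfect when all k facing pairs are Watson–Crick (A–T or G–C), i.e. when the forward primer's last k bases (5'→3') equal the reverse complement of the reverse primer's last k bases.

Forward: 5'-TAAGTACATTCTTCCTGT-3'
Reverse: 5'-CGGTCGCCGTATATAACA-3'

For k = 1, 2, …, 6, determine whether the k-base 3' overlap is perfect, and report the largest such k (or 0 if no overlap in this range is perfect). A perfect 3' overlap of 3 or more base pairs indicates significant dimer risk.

Longest perfect overlap: 3 complementary base pairs; significant dimer risk (threshold 3).

Last 6 bases (5'→3') — forward …TCCTGT, reverse …ATAACA.
Reverse complement of the reverse primer's last 6 bases: TGTTAT; its first k bases are the reverse complement of the reverse primer's last k bases, so a perfect k-base overlap needs the forward primer's last k bases to equal them.
Comparing (forward last k vs required): k=1: T vs T ✓; k=2: GT vs TG ✗; k=3: TGT vs TGT ✓; k=4: CTGT vs TGTT ✗; k=5: CCTGT vs TGTTA ✗; k=6: TCCTGT vs TGTTAT ✗.
Perfect overlaps at k = 1, 3; the largest is 3.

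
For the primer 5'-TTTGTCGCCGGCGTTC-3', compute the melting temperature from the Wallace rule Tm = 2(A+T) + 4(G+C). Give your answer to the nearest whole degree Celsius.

52°C

Base counts: A=0, T=6, G=5, C=5 (length 16).
Tm = 2·(0+6) + 4·(5+5) = 2·6 + 4·10 = 12 + 40 = 52°C.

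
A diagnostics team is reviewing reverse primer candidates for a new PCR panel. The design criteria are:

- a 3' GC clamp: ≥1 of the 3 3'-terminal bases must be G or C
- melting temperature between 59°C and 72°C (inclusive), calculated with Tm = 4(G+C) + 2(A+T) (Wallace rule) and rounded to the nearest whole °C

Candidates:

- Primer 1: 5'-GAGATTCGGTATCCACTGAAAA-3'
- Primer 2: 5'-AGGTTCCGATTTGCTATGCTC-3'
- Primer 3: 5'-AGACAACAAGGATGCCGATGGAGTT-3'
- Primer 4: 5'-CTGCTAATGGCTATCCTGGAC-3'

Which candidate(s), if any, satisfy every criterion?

Primer 2 and Primer 4.

Primer 1 (22 nt, A=8 T=5 G=5 C=4): 3' end AAA has 0 G/C, need ≥1 ✗; Tm = 2·13 + 4·9 = 62°C ✓ — fails.
Primer 2 (21 nt, A=3 T=8 G=5 C=5): 3' end CTC has 2 G/C ✓; Tm = 2·11 + 4·10 = 62°C ✓ — passes.
Primer 3 (25 nt, A=9 T=4 G=8 C=4): 3' end GTT has 1 G/C ✓; Tm = 2·13 + 4·12 = 74°C, outside 59–72°C ✗ — fails.
Primer 4 (21 nt, A=4 T=6 G=5 C=6): 3' end GAC has 2 G/C ✓; Tm = 2·10 + 4·11 = 64°C ✓ — passes.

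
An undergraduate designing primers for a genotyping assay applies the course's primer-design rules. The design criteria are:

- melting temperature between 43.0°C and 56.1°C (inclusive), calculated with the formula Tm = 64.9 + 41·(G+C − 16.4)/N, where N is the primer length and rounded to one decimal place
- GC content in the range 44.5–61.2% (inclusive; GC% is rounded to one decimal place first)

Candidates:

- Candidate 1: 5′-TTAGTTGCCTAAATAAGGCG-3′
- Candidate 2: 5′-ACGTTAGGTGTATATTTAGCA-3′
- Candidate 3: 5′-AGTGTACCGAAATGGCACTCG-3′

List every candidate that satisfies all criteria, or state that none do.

Candidate 1 (20 nt, A=6 T=6 G=5 C=3): Tm = 64.9 + 41·(8 − 16.4)/20 = 47.7°C ✓; GC 8/20 = 40.0%, outside 44.5–61.2% ✗ — fails.
Candidate 2 (21 nt, A=6 T=8 G=5 C=2): Tm = 64.9 + 41·(7 − 16.4)/21 = 46.5°C ✓; GC 7/21 = 33.3%, outside 44.5–61.2% ✗ — fails.
Candidate 3 (21 nt, A=6 T=4 G=6 C=5): Tm = 64.9 + 41·(11 − 16.4)/21 = 54.4°C ✓; GC 11/21 = 52.4% ✓ — passes.

Candidate 3 only.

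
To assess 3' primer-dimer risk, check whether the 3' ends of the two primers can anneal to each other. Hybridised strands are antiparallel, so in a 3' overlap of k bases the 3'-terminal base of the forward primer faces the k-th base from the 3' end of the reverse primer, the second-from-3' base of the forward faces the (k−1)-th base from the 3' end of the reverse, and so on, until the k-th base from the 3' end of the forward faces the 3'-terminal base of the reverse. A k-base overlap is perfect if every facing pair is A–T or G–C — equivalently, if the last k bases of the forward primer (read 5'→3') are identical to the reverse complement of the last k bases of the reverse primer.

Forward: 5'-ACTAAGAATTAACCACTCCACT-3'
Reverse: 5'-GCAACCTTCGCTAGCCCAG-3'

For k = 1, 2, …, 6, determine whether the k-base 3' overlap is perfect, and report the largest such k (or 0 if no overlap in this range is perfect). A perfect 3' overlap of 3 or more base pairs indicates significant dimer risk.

Longest perfect overlap: 2 complementary base pairs; below the dimer-risk threshold (threshold 3).

Last 6 bases (5'→3') — forward …TCCACT, reverse …GCCCAG.
Reverse complement of the reverse primer's last 6 bases: CTGGGC; its first k bases are the reverse complement of the reverse primer's last k bases, so a perfect k-base overlap needs the forward primer's last k bases to equal them.
Comparing (forward last k vs required): k=1: T vs C ✗; k=2: CT vs CT ✓; k=3: ACT vs CTG ✗; k=4: CACT vs CTGG ✗; k=5: CCACT vs CTGGG ✗; k=6: TCCACT vs CTGGGC ✗.
Only k = 2 is perfect, so the longest perfect 3' overlap is 2.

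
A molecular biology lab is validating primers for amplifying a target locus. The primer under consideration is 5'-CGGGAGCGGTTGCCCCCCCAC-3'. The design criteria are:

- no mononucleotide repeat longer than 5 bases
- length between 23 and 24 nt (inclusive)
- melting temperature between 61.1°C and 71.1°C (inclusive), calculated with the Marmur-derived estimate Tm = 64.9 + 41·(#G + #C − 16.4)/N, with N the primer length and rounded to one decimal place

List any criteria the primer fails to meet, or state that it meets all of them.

Base counts: A=2, T=2, G=7, C=10 (length 21).
homopolymer run: longest run = 7, exceeds 5 ✗
length: length 21, outside 23–24 ✗
Tm: Tm = 64.9 + 41·(17 − 16.4)/21 = 66.1°C ✓

Fails: homopolymer run, length.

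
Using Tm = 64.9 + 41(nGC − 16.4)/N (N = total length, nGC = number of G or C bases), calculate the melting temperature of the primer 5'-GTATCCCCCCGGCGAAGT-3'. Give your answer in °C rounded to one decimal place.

Base counts: A=3, T=3, G=5, C=7; G+C = 12, N = 18.
Tm = 64.9 + 41·(12 − 16.4)/18 = 64.9 + -180.40/18 = 54.9°C.

54.9°C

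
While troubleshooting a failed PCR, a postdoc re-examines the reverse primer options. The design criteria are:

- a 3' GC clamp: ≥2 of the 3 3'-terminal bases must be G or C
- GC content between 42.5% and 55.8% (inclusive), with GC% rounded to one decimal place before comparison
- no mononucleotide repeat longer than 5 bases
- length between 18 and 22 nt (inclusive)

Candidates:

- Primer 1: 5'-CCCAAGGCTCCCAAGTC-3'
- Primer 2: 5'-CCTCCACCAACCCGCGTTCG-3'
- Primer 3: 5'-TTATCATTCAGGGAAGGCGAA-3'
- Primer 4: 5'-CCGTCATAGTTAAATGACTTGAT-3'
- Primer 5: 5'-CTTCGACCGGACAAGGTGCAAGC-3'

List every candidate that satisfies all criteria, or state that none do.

Primer 1 (17 nt, A=4 T=2 G=3 C=8): 3' end GTC has 2 G/C ✓; GC 11/17 = 64.7%, outside 42.5–55.8% ✗; longest run = 3 ✓; length 17, outside 18–22 ✗ — fails.
Primer 2 (20 nt, A=3 T=3 G=3 C=11): 3' end TCG has 2 G/C ✓; GC 14/20 = 70.0%, outside 42.5–55.8% ✗; longest run = 3 ✓; length 20 ✓ — fails.
Primer 3 (21 nt, A=7 T=5 G=6 C=3): 3' end GAA has 1 G/C, need ≥2 ✗; GC 9/21 = 42.9% ✓; longest run = 3 ✓; length 21 ✓ — fails.
Primer 4 (23 nt, A=7 T=8 G=4 C=4): 3' end GAT has 1 G/C, need ≥2 ✗; GC 8/23 = 34.8%, outside 42.5–55.8% ✗; longest run = 3 ✓; length 23, outside 18–22 ✗ — fails.
Primer 5 (23 nt, A=6 T=3 G=7 C=7): 3' end AGC has 2 G/C ✓; GC 14/23 = 60.9%, outside 42.5–55.8% ✗; longest run = 2 ✓; length 23, outside 18–22 ✗ — fails.

None of the candidates satisfy all criteria.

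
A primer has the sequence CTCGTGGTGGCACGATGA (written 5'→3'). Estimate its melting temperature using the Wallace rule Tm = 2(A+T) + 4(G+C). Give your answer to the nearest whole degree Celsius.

Base counts: A=3, T=4, G=7, C=4 (length 18).
Tm = 2·(3+4) + 4·(7+4) = 2·7 + 4·11 = 14 + 44 = 58°C.

58°C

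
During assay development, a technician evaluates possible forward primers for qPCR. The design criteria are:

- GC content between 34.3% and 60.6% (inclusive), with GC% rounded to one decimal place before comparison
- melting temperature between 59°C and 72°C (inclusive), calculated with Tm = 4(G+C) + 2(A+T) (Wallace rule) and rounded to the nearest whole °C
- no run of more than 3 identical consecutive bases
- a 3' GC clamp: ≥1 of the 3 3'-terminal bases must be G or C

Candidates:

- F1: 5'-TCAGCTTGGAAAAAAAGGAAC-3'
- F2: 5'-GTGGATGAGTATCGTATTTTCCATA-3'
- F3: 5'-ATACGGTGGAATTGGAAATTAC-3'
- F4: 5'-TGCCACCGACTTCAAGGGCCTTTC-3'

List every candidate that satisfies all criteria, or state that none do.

F3 only.

F1 (21 nt, A=10 T=3 G=5 C=3): GC 8/21 = 38.1% ✓; Tm = 2·13 + 4·8 = 58°C, outside 59–72°C ✗; longest run = 7, exceeds 3 ✗; 3' end AAC has 1 G/C ✓ — fails.
F2 (25 nt, A=6 T=10 G=6 C=3): GC 9/25 = 36.0% ✓; Tm = 2·16 + 4·9 = 68°C ✓; longest run = 4, exceeds 3 ✗; 3' end ATA has 0 G/C, need ≥1 ✗ — fails.
F3 (22 nt, A=8 T=6 G=6 C=2): GC 8/22 = 36.4% ✓; Tm = 2·14 + 4·8 = 60°C ✓; longest run = 3 ✓; 3' end TAC has 1 G/C ✓ — passes.
F4 (24 nt, A=4 T=6 G=5 C=9): GC 14/24 = 58.3% ✓; Tm = 2·10 + 4·14 = 76°C, outside 59–72°C ✗; longest run = 3 ✓; 3' end TTC has 1 G/C ✓ — fails.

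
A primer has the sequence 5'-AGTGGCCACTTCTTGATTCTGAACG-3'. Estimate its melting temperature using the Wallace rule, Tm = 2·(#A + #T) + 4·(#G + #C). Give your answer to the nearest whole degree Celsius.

74°C

Base counts: A=5, T=8, G=6, C=6 (length 25).
Tm = 2·(5+8) + 4·(6+6) = 2·13 + 4·12 = 26 + 48 = 74°C.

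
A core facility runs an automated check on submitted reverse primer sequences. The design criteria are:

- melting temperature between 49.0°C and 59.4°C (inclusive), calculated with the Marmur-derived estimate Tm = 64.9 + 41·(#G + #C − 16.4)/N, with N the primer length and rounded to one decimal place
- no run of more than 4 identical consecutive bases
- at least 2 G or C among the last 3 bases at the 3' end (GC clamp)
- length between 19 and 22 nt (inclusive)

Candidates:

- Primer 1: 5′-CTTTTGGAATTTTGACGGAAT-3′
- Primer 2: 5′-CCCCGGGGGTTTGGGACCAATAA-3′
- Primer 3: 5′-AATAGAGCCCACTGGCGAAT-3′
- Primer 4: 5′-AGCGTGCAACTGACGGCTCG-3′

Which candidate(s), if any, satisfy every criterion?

Primer 1 (21 nt, A=5 T=9 G=5 C=2): Tm = 64.9 + 41·(7 − 16.4)/21 = 46.5°C, outside 49.0–59.4°C ✗; longest run = 4 ✓; 3' end AAT has 0 G/C, need ≥2 ✗; length 21 ✓ — fails.
Primer 2 (23 nt, A=5 T=4 G=8 C=6): Tm = 64.9 + 41·(14 − 16.4)/23 = 60.6°C, outside 49.0–59.4°C ✗; longest run = 5, exceeds 4 ✗; 3' end TAA has 0 G/C, need ≥2 ✗; length 23, outside 19–22 ✗ — fails.
Primer 3 (20 nt, A=7 T=3 G=5 C=5): Tm = 64.9 + 41·(10 − 16.4)/20 = 51.8°C ✓; longest run = 3 ✓; 3' end AAT has 0 G/C, need ≥2 ✗; length 20 ✓ — fails.
Primer 4 (20 nt, A=4 T=3 G=7 C=6): Tm = 64.9 + 41·(13 − 16.4)/20 = 57.9°C ✓; longest run = 2 ✓; 3' end TCG has 2 G/C ✓; length 20 ✓ — passes.

Primer 4 only.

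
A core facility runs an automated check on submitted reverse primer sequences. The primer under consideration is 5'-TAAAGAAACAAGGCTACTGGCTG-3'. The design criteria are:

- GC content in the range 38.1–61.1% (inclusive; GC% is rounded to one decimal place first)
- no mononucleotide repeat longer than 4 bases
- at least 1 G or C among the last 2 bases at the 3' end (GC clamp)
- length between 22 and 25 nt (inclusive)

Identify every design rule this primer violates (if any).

Base counts: A=9, T=4, G=6, C=4 (length 23).
GC content: GC 10/23 = 43.5% ✓
homopolymer run: longest run = 3 ✓
GC clamp: 3' end TG has 1 G/C ✓
length: length 23 ✓

Meets all criteria.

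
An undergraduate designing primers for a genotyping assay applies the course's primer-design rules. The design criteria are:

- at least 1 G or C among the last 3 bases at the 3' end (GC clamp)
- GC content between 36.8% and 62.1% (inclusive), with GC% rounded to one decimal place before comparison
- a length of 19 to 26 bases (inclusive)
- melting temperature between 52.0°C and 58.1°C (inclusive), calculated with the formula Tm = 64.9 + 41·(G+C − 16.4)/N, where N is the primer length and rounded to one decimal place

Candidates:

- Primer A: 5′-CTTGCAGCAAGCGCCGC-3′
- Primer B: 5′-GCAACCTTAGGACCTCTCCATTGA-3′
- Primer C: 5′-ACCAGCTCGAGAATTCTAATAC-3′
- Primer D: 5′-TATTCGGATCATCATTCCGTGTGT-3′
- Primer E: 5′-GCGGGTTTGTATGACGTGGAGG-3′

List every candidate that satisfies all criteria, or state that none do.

Primer A (17 nt, A=3 T=2 G=5 C=7): 3' end CGC has 3 G/C ✓; GC 12/17 = 70.6%, outside 36.8–62.1% ✗; length 17, outside 19–26 ✗; Tm = 64.9 + 41·(12 − 16.4)/17 = 54.3°C ✓ — fails.
Primer B (24 nt, A=6 T=6 G=4 C=8): 3' end TGA has 1 G/C ✓; GC 12/24 = 50.0% ✓; length 24 ✓; Tm = 64.9 + 41·(12 − 16.4)/24 = 57.4°C ✓ — passes.
Primer C (22 nt, A=8 T=5 G=3 C=6): 3' end TAC has 1 G/C ✓; GC 9/22 = 40.9% ✓; length 22 ✓; Tm = 64.9 + 41·(9 − 16.4)/22 = 51.1°C, outside 52.0–58.1°C ✗ — fails.
Primer D (24 nt, A=4 T=10 G=5 C=5): 3' end TGT has 1 G/C ✓; GC 10/24 = 41.7% ✓; length 24 ✓; Tm = 64.9 + 41·(10 − 16.4)/24 = 54.0°C ✓ — passes.
Primer E (22 nt, A=3 T=6 G=11 C=2): 3' end AGG has 2 G/C ✓; GC 13/22 = 59.1% ✓; length 22 ✓; Tm = 64.9 + 41·(13 − 16.4)/22 = 58.6°C, outside 52.0–58.1°C ✗ — fails.

Primer B and Primer D.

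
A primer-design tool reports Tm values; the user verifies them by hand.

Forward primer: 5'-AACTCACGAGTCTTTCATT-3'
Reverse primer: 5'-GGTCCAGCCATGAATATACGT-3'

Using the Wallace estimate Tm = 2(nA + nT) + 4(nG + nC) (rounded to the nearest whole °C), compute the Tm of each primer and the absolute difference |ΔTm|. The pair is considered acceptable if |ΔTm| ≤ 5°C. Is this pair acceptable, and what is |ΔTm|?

|ΔTm| = 10°C; the pair is not acceptable.

Forward: A=5 T=7 G=2 C=5 → Tm = 2·12 + 4·7 = 52°C.
Reverse: A=6 T=5 G=5 C=5 → Tm = 2·11 + 4·10 = 62°C.
|ΔTm| = |52 − 62| = 10°C, > 5°C.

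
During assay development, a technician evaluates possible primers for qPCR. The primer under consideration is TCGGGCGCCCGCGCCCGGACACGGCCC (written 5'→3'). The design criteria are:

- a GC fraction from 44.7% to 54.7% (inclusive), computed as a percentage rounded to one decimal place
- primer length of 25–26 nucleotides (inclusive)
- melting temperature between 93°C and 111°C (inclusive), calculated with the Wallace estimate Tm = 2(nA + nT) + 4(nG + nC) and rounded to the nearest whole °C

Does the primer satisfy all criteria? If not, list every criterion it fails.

Base counts: A=2, T=1, G=10, C=14 (length 27).
GC content: GC 24/27 = 88.9%, outside 44.7–54.7% ✗
length: length 27, outside 25–26 ✗
Tm: Tm = 2·3 + 4·24 = 102°C ✓

Fails: GC content, length.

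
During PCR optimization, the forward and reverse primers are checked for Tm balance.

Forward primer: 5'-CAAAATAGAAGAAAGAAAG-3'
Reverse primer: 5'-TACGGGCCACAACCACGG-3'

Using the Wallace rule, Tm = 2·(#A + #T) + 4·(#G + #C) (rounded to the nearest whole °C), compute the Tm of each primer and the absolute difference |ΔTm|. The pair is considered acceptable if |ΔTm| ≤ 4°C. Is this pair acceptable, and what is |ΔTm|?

Forward: A=13 T=1 G=4 C=1 → Tm = 2·14 + 4·5 = 48°C.
Reverse: A=5 T=1 G=5 C=7 → Tm = 2·6 + 4·12 = 60°C.
|ΔTm| = |48 − 60| = 12°C, > 4°C.

|ΔTm| = 12°C; the pair is not acceptable.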